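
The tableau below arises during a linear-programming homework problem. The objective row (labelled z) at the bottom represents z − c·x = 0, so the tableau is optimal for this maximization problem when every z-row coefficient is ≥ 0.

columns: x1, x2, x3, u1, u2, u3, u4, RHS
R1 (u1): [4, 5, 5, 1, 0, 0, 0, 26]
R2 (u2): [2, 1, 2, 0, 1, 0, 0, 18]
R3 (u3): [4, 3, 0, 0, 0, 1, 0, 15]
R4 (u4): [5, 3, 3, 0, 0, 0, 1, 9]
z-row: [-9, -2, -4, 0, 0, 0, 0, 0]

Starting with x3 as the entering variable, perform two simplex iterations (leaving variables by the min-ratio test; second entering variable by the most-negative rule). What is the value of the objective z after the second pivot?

Ratio test on column x3 — row 1: 26/5 = 26/5; row 2: 18/2 = 9; row 3: entry 0 ≤ 0; row 4: 9/3 = 3. Minimum is 3 at row 4 (u4 leaves); pivot element 3.
Pivot on row 4; the z-row RHS becomes 0 − (-4)·3 = 12.
Next entering variable (most negative z-row entry -7/3): x1.
Ratio test on column x1 — row 1: entry -13/3 ≤ 0; row 2: entry -4/3 ≤ 0; row 3: 15/4 = 15/4; row 4: 3/(5/3) = 9/5. Minimum is 9/5 at row 4 (x3 leaves); pivot element 5/3.
After the second pivot the z-row RHS is 12 − (-7/3)·(9/5) = 81/5.

81/5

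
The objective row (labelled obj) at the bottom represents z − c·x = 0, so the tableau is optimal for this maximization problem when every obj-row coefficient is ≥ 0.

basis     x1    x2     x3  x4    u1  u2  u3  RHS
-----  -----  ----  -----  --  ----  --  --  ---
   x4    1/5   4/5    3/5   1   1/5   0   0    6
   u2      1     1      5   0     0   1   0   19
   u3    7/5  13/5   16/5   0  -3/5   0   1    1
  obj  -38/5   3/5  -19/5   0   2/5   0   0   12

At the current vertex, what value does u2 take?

19

u2 is basic (row 2); its value is the RHS of that row, 19.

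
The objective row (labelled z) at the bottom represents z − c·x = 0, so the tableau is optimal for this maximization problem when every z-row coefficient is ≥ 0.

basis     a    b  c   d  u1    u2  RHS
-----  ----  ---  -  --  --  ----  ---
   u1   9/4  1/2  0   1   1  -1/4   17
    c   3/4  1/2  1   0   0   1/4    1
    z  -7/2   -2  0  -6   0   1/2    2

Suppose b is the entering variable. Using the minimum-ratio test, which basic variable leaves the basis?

Column b entries and ratios — u1: 17/(1/2) = 34; c: 1/(1/2) = 2.
Smallest ratio is 2 in the row of c, so c leaves.

c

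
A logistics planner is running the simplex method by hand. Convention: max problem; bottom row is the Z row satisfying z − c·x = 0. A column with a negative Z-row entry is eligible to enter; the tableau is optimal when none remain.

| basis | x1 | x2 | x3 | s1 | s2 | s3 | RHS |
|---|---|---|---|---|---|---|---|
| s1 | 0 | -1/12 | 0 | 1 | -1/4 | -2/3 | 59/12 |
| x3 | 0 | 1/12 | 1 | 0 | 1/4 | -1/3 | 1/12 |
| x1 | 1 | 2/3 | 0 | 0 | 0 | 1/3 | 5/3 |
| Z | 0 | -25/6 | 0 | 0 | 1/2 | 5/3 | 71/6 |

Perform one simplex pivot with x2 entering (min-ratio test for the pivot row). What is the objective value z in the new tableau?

16

Ratio test on column x2 — row 1: entry -1/12 ≤ 0; row 2: (1/12)/(1/12) = 1; row 3: (5/3)/(2/3) = 5/2. Minimum is 1 at row 2 (x3 leaves); pivot element 1/12.
Pivot on row 2; the Z-row RHS becomes 71/6 − (-25/6)·1 = 16.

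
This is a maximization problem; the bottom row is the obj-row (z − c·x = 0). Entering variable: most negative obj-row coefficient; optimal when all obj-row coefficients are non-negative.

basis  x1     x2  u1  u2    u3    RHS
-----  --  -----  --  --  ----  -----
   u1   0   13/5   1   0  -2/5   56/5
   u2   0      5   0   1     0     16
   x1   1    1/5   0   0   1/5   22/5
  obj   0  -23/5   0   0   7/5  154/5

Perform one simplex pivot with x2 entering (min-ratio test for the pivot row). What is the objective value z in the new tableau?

1138/25

Ratio test on column x2 — row 1: (56/5)/(13/5) = 56/13; row 2: 16/5 = 16/5; row 3: (22/5)/(1/5) = 22. Minimum is 16/5 at row 2 (u2 leaves); pivot element 5.
Pivot on row 2; the obj-row RHS becomes 154/5 − (-23/5)·(16/5) = 1138/25.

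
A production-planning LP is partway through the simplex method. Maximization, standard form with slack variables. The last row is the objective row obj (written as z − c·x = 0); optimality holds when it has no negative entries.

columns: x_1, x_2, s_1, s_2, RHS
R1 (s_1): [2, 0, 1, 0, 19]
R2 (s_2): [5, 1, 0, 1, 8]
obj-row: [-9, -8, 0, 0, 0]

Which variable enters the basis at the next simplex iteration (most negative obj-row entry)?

x_1

Negative obj-row entries: x_1: -9, x_2: -8.
The most negative is -9 in column x_1, so x_1 enters.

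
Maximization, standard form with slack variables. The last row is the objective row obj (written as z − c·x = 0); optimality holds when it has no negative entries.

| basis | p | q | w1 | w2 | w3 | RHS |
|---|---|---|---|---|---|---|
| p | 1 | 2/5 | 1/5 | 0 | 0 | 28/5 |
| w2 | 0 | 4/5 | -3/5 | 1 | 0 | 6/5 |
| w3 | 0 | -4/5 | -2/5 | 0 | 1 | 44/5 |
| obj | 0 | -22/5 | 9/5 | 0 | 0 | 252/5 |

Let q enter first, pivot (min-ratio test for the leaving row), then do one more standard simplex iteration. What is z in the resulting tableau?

Ratio test on column q — row 1: (28/5)/(2/5) = 14; row 2: (6/5)/(4/5) = 3/2; row 3: entry -4/5 ≤ 0. Minimum is 3/2 at row 2 (w2 leaves); pivot element 4/5.
Pivot on row 2; the obj-row RHS becomes 252/5 − (-22/5)·(3/2) = 57.
Next entering variable (most negative obj-row entry -3/2): w1.
Ratio test on column w1 — row 1: 5/(1/2) = 10; row 2: entry -3/4 ≤ 0; row 3: entry -1 ≤ 0. Minimum is 10 at row 1 (p leaves); pivot element 1/2.
After the second pivot the obj-row RHS is 57 − (-3/2)·10 = 72.

72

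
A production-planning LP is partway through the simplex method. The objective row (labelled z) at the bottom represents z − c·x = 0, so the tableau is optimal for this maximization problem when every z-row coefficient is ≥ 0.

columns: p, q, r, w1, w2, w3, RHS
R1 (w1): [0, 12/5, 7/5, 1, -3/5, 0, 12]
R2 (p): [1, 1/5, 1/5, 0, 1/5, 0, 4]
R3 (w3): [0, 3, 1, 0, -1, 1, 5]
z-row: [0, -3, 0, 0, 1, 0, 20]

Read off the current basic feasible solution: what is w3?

5

w3 is basic (row 3); its value is the RHS of that row, 5.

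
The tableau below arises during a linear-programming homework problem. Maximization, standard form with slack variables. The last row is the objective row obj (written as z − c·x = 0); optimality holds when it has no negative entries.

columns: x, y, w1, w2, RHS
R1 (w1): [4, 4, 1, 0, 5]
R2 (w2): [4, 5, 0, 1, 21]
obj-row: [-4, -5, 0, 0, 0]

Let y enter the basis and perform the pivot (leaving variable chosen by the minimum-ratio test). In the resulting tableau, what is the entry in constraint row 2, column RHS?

59/4

Ratio test on column y — row 1: 5/4 = 5/4; row 2: 21/5 = 21/5. Minimum is 5/4 at row 1 (w1 leaves); pivot element 4.
Divide row 1 by 4; eliminate column y from the other rows.
Row 2 update in column RHS: 21 − 5·(5/4) = 59/4.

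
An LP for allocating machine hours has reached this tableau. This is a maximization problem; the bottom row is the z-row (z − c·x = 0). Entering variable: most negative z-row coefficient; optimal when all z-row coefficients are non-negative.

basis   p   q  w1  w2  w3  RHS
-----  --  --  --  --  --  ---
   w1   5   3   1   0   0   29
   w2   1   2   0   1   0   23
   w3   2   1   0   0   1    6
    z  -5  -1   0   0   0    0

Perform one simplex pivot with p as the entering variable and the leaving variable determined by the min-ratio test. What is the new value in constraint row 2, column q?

3/2

Ratio test on column p — row 1: 29/5 = 29/5; row 2: 23/1 = 23; row 3: 6/2 = 3. Minimum is 3 at row 3 (w3 leaves); pivot element 2.
Divide row 3 by 2; eliminate column p from the other rows.
Row 2 update in column q: 2 − 1·(1/2) = 3/2.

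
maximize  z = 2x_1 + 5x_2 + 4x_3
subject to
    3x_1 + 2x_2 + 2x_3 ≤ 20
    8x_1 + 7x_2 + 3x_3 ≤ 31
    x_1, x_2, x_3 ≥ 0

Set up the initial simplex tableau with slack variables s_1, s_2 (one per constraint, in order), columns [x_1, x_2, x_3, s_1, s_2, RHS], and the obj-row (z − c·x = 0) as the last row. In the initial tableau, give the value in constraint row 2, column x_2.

Constraint 2 has coefficient 7 on x_2.

7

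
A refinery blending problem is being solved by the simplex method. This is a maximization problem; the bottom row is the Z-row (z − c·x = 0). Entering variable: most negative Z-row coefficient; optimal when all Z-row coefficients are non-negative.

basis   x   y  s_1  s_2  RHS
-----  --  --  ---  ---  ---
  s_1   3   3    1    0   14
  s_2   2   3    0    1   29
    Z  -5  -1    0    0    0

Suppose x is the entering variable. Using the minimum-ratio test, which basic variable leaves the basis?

s_1

Column x entries and ratios — s_1: 14/3 = 14/3; s_2: 29/2 = 29/2.
Smallest ratio is 14/3 in the row of s_1, so s_1 leaves.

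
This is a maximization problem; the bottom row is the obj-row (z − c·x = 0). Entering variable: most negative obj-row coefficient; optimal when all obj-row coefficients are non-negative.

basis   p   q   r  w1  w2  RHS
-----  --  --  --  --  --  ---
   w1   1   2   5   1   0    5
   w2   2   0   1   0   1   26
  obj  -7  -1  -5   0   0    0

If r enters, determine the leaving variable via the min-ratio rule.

w1

Column r entries and ratios — w1: 5/5 = 1; w2: 26/1 = 26.
Smallest ratio is 1 in the row of w1, so w1 leaves.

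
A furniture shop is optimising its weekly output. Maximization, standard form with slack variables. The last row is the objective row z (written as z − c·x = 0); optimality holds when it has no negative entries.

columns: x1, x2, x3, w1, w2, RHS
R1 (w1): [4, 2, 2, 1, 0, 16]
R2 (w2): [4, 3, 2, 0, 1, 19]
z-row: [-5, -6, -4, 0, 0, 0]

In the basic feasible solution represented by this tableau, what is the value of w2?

19

w2 is basic (row 2); its value is the RHS of that row, 19.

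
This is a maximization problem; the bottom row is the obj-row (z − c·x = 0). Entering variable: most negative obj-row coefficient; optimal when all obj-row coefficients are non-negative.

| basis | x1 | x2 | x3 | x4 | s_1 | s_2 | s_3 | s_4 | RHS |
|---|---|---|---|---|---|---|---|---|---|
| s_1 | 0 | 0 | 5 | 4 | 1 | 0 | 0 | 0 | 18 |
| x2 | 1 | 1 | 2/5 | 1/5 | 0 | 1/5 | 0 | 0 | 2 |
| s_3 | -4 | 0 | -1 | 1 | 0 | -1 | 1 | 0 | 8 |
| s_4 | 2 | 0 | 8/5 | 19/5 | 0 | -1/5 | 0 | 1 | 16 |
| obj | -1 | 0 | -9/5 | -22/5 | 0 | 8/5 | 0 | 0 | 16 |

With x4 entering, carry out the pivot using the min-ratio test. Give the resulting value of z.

Ratio test on column x4 — row 1: 18/4 = 9/2; row 2: 2/(1/5) = 10; row 3: 8/1 = 8; row 4: 16/(19/5) = 80/19. Minimum is 80/19 at row 4 (s_4 leaves); pivot element 19/5.
Pivot on row 4; the obj-row RHS becomes 16 − (-22/5)·(80/19) = 656/19.

656/19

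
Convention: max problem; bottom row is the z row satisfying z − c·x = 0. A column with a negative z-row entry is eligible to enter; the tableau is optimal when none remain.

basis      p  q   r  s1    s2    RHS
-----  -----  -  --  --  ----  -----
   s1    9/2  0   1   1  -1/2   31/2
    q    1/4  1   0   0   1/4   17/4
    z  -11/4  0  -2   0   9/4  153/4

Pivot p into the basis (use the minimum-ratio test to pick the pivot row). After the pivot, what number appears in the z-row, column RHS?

859/18

Ratio test on column p — row 1: (31/2)/(9/2) = 31/9; row 2: (17/4)/(1/4) = 17. Minimum is 31/9 at row 1 (s1 leaves); pivot element 9/2.
Divide row 1 by 9/2; eliminate column p from the other rows.
z-row update in column RHS: 153/4 − (-11/4)·(31/9) = 859/18.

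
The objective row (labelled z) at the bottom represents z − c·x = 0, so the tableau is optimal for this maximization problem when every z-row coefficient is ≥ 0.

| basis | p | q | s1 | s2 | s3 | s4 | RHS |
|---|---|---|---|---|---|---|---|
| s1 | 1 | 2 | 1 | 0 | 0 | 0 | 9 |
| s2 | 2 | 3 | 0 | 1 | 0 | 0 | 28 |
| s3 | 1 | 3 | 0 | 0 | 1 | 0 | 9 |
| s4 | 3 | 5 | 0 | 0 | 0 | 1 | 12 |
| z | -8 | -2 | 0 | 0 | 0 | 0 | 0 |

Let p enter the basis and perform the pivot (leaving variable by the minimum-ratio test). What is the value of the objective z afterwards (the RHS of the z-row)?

Ratio test on column p — row 1: 9/1 = 9; row 2: 28/2 = 14; row 3: 9/1 = 9; row 4: 12/3 = 4. Minimum is 4 at row 4 (s4 leaves); pivot element 3.
Pivot on row 4; the z-row RHS becomes 0 − (-8)·4 = 32.

32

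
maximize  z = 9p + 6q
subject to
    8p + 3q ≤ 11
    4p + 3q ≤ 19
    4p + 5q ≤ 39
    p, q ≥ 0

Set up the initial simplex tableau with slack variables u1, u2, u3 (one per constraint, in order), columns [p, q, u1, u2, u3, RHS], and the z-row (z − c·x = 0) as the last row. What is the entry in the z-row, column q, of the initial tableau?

-6

The z-row carries the negated objective coefficients: the q entry is -6.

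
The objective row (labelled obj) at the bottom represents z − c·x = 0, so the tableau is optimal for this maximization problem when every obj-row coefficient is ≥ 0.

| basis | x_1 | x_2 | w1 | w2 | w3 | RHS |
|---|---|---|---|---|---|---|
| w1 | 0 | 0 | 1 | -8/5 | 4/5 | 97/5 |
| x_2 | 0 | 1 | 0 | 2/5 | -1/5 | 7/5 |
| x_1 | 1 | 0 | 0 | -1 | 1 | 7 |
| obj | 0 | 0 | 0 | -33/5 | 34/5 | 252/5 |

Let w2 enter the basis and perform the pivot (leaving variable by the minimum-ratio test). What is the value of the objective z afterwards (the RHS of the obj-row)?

147/2

Ratio test on column w2 — row 1: entry -8/5 ≤ 0; row 2: (7/5)/(2/5) = 7/2; row 3: entry -1 ≤ 0. Minimum is 7/2 at row 2 (x_2 leaves); pivot element 2/5.
Pivot on row 2; the obj-row RHS becomes 252/5 − (-33/5)·(7/2) = 147/2.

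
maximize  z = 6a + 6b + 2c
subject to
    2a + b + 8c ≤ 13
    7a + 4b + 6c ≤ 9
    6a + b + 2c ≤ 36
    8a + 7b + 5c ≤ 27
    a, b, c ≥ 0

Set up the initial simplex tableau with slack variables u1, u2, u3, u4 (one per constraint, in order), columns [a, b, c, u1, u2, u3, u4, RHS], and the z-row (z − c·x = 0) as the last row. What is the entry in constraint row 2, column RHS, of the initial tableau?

9

The RHS of constraint 2 is b_2 = 9.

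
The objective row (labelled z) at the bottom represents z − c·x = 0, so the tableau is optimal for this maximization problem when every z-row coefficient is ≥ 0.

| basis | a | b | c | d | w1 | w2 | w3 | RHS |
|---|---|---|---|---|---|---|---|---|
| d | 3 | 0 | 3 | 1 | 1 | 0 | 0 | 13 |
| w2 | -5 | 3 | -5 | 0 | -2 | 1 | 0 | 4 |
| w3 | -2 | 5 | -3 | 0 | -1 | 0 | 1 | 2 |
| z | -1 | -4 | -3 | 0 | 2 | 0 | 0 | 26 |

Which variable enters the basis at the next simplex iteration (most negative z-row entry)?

Negative z-row entries: a: -1, b: -4, c: -3.
The most negative is -4 in column b, so b enters.

b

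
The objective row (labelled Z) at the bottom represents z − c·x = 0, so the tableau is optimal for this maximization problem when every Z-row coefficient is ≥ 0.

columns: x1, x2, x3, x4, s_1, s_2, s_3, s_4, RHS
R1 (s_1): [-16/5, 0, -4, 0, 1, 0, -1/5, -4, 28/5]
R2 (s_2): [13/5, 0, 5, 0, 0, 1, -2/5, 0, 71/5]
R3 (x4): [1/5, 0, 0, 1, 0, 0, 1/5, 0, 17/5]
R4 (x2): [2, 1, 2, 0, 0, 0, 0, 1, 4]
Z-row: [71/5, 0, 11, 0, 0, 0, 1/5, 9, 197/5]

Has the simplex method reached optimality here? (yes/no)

yes

Every Z-row coefficient is ≥ 0, so the tableau is optimal.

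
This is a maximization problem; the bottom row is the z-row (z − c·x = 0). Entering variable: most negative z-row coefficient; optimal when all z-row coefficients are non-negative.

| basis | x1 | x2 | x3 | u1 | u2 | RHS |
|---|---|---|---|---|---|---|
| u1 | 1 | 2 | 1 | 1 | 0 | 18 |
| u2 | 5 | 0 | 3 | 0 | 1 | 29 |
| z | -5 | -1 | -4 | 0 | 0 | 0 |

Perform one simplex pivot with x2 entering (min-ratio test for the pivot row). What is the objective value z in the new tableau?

9

Ratio test on column x2 — row 1: 18/2 = 9; row 2: entry 0 ≤ 0. Minimum is 9 at row 1 (u1 leaves); pivot element 2.
Pivot on row 1; the z-row RHS becomes 0 − (-1)·9 = 9.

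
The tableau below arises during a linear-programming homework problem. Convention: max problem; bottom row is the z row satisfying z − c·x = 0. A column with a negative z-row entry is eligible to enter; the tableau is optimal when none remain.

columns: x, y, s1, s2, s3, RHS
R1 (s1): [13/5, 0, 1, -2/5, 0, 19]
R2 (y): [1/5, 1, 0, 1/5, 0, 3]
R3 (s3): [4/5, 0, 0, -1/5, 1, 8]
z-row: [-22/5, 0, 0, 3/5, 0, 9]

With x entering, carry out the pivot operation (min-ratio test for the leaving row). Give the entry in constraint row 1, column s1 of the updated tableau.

5/13

Ratio test on column x — row 1: 19/(13/5) = 95/13; row 2: 3/(1/5) = 15; row 3: 8/(4/5) = 10. Minimum is 95/13 at row 1 (s1 leaves); pivot element 13/5.
Divide row 1 by 13/5; eliminate column x from the other rows.
In the new row 1, the s1 entry is the old entry divided by the pivot: 1/(13/5) = 5/13.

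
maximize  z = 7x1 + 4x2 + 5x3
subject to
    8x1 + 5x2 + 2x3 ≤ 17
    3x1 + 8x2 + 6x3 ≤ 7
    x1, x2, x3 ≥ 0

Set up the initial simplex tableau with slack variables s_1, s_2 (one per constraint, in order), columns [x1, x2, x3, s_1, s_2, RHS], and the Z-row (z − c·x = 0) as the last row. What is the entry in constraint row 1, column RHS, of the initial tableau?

17

The RHS of constraint 1 is b_1 = 17.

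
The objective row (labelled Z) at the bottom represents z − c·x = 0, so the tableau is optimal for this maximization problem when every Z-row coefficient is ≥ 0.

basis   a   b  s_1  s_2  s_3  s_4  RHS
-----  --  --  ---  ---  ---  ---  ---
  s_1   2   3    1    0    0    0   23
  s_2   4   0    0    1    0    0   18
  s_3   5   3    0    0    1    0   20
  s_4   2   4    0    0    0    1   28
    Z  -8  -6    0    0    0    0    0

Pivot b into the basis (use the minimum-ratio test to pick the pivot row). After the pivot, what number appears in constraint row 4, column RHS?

4/3

Ratio test on column b — row 1: 23/3 = 23/3; row 2: entry 0 ≤ 0; row 3: 20/3 = 20/3; row 4: 28/4 = 7. Minimum is 20/3 at row 3 (s_3 leaves); pivot element 3.
Divide row 3 by 3; eliminate column b from the other rows.
Row 4 update in column RHS: 28 − 4·(20/3) = 4/3.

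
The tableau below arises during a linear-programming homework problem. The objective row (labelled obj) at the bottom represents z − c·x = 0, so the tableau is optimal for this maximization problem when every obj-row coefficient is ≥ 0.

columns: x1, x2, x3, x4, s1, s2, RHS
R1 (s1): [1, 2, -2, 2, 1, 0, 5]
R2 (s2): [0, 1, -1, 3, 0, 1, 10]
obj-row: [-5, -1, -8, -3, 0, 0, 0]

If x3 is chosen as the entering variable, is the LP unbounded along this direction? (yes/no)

Every constraint-row entry in column x3 is ≤ 0, so increasing x3 is unbounded.

yes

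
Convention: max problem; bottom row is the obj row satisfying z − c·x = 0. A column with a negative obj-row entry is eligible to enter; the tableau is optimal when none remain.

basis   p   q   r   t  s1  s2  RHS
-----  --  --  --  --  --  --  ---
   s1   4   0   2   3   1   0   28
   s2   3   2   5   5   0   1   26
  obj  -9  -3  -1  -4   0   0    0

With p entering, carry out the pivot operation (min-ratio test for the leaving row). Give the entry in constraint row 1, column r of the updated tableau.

1/2

Ratio test on column p — row 1: 28/4 = 7; row 2: 26/3 = 26/3. Minimum is 7 at row 1 (s1 leaves); pivot element 4.
Divide row 1 by 4; eliminate column p from the other rows.
In the new row 1, the r entry is the old entry divided by the pivot: 2/4 = 1/2.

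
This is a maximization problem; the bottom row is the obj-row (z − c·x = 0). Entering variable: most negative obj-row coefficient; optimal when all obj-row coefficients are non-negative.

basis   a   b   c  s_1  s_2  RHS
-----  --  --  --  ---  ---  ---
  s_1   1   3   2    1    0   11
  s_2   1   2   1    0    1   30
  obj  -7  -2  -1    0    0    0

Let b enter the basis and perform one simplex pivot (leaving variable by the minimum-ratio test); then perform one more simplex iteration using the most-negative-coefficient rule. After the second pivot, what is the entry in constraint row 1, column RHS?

Ratio test on column b — row 1: 11/3 = 11/3; row 2: 30/2 = 15. Minimum is 11/3 at row 1 (s_1 leaves); pivot element 3.
Divide row 1 by 3; eliminate column b from the other rows.
Second iteration: most negative obj-row entry is -19/3 in column a, so a enters.
Ratio test on column a — row 1: (11/3)/(1/3) = 11; row 2: (68/3)/(1/3) = 68. Minimum is 11 at row 1 (b leaves); pivot element 1/3.
Divide row 1 by 1/3; eliminate column a from the other rows.
After both pivots, the entry at constraint row 1, column RHS is 11.

11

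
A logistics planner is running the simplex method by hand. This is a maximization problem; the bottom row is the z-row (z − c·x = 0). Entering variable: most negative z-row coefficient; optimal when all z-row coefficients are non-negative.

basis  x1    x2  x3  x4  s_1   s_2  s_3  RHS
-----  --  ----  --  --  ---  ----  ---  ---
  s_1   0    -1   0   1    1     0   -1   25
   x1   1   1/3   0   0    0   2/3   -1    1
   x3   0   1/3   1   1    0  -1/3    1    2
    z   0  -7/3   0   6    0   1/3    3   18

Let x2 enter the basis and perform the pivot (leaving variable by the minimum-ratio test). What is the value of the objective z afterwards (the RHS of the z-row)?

Ratio test on column x2 — row 1: entry -1 ≤ 0; row 2: 1/(1/3) = 3; row 3: 2/(1/3) = 6. Minimum is 3 at row 2 (x1 leaves); pivot element 1/3.
Pivot on row 2; the z-row RHS becomes 18 − (-7/3)·3 = 25.

25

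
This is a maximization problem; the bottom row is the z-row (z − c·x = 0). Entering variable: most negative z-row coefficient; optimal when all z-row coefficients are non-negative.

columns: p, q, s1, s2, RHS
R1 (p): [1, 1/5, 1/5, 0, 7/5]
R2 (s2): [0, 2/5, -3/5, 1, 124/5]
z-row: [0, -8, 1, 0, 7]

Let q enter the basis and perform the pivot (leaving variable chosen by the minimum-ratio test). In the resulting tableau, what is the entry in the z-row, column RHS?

63

Ratio test on column q — row 1: (7/5)/(1/5) = 7; row 2: (124/5)/(2/5) = 62. Minimum is 7 at row 1 (p leaves); pivot element 1/5.
Divide row 1 by 1/5; eliminate column q from the other rows.
z-row update in column RHS: 7 − (-8)·7 = 63.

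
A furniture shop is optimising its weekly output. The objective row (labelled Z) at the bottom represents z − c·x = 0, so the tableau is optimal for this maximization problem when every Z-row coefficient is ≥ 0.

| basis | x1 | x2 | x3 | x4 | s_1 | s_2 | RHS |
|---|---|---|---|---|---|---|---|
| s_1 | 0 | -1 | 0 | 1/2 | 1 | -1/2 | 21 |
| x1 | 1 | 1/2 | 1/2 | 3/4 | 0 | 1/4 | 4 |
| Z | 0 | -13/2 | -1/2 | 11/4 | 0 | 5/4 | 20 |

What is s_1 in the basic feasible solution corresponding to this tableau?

s_1 is basic (row 1); its value is the RHS of that row, 21.

21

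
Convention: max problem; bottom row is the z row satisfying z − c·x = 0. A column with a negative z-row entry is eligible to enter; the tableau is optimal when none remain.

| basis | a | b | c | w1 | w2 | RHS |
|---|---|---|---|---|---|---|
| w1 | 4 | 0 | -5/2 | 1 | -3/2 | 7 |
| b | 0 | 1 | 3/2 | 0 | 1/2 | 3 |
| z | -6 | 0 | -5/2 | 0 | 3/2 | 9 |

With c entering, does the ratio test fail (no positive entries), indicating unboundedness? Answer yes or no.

Column c has positive entries in row(s) 2, so the ratio test bounds it — not unbounded.

no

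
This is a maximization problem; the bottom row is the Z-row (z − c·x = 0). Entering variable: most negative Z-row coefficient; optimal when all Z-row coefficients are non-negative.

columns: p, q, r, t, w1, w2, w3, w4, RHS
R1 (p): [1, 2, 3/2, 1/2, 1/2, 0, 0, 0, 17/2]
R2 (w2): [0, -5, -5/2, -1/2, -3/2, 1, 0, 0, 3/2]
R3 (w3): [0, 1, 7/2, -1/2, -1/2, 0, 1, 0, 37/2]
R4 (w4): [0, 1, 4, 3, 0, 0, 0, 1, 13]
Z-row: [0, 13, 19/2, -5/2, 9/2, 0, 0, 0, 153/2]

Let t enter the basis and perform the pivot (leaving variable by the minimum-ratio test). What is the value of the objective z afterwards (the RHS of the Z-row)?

262/3

Ratio test on column t — row 1: (17/2)/(1/2) = 17; row 2: entry -1/2 ≤ 0; row 3: entry -1/2 ≤ 0; row 4: 13/3 = 13/3. Minimum is 13/3 at row 4 (w4 leaves); pivot element 3.
Pivot on row 4; the Z-row RHS becomes 153/2 − (-5/2)·(13/3) = 262/3.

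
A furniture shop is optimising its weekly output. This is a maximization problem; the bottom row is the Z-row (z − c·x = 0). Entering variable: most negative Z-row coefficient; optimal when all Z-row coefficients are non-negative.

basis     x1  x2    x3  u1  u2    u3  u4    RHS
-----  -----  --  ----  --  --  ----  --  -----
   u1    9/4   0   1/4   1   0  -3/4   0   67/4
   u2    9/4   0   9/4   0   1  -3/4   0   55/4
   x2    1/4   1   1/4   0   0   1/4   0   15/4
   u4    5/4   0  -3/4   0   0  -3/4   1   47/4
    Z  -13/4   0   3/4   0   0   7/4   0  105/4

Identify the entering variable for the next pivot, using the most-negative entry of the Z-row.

x1

Negative Z-row entries: x1: -13/4.
The most negative is -13/4 in column x1, so x1 enters.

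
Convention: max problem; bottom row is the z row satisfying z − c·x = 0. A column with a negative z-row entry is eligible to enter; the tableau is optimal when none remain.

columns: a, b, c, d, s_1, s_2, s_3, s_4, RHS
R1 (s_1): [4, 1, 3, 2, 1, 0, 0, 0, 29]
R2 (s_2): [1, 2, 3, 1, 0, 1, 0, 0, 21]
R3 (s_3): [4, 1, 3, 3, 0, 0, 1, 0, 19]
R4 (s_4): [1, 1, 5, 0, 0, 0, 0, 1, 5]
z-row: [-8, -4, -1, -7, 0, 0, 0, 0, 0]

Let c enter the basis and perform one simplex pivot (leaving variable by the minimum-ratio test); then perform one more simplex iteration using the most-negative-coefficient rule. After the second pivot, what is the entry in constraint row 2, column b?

23/17

Ratio test on column c — row 1: 29/3 = 29/3; row 2: 21/3 = 7; row 3: 19/3 = 19/3; row 4: 5/5 = 1. Minimum is 1 at row 4 (s_4 leaves); pivot element 5.
Divide row 4 by 5; eliminate column c from the other rows.
Second iteration: most negative z-row entry is -39/5 in column a, so a enters.
Ratio test on column a — row 1: 26/(17/5) = 130/17; row 2: 18/(2/5) = 45; row 3: 16/(17/5) = 80/17; row 4: 1/(1/5) = 5. Minimum is 80/17 at row 3 (s_3 leaves); pivot element 17/5.
Divide row 3 by 17/5; eliminate column a from the other rows.
After both pivots, the entry at constraint row 2, column b is 23/17.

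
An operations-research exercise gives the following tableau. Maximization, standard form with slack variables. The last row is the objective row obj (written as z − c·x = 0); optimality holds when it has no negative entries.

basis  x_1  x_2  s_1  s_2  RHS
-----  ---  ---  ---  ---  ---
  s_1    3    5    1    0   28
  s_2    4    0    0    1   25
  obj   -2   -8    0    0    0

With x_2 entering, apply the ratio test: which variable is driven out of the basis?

s_1

Column x_2 entries and ratios — s_1: 28/5 = 28/5; s_2: 0 ≤ 0, skip.
Smallest ratio is 28/5 in the row of s_1, so s_1 leaves.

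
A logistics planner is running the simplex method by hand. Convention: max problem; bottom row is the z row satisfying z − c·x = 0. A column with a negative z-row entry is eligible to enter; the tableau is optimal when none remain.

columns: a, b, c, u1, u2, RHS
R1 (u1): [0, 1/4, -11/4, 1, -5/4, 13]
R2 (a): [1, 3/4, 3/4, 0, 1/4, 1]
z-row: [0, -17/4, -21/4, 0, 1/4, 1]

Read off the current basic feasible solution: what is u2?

0

u2 is not in the basis, so in the current basic feasible solution u2 = 0.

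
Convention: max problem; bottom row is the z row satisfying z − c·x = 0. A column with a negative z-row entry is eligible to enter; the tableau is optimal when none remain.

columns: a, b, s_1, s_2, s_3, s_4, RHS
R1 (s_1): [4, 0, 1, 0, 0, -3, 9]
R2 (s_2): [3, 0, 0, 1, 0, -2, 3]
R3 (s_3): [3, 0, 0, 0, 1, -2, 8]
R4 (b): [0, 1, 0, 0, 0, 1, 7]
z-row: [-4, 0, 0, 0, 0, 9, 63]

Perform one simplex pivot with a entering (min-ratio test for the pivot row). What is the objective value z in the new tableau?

Ratio test on column a — row 1: 9/4 = 9/4; row 2: 3/3 = 1; row 3: 8/3 = 8/3; row 4: entry 0 ≤ 0. Minimum is 1 at row 2 (s_2 leaves); pivot element 3.
Pivot on row 2; the z-row RHS becomes 63 − (-4)·1 = 67.

67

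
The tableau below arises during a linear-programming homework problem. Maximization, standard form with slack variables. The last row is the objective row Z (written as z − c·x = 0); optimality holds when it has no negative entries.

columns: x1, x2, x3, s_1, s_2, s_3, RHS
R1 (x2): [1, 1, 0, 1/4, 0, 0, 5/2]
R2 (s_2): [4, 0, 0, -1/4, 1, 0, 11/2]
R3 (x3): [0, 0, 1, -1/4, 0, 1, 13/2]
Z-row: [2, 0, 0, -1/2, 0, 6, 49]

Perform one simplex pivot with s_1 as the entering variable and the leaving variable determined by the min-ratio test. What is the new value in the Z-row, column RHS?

Ratio test on column s_1 — row 1: (5/2)/(1/4) = 10; row 2: entry -1/4 ≤ 0; row 3: entry -1/4 ≤ 0. Minimum is 10 at row 1 (x2 leaves); pivot element 1/4.
Divide row 1 by 1/4; eliminate column s_1 from the other rows.
Z-row update in column RHS: 49 − (-1/2)·10 = 54.

54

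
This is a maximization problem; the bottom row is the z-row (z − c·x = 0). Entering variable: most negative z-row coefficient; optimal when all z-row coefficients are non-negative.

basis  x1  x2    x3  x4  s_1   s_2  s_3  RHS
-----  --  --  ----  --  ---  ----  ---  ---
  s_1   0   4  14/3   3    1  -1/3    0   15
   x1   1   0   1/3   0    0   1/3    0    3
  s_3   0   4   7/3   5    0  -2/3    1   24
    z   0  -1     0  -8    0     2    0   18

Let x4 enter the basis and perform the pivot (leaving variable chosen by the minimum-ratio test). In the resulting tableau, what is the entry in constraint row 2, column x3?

Ratio test on column x4 — row 1: 15/3 = 5; row 2: entry 0 ≤ 0; row 3: 24/5 = 24/5. Minimum is 24/5 at row 3 (s_3 leaves); pivot element 5.
Divide row 3 by 5; eliminate column x4 from the other rows.
Row 2 update in column x3: 1/3 − 0·(7/15) = 1/3.

1/3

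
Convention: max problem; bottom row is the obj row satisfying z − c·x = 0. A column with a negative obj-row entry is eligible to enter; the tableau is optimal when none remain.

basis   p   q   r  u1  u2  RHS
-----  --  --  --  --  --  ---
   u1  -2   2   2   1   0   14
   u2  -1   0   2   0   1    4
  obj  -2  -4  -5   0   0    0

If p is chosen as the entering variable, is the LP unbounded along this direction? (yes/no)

Every constraint-row entry in column p is ≤ 0, so increasing p is unbounded.

yes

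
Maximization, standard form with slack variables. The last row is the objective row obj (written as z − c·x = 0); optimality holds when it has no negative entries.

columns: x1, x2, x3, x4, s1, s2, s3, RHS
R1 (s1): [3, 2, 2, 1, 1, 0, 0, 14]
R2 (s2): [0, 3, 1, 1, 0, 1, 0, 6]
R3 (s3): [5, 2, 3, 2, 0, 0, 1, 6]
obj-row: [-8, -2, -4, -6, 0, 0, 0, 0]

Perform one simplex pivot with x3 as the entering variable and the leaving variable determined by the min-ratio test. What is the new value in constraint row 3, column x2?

2/3

Ratio test on column x3 — row 1: 14/2 = 7; row 2: 6/1 = 6; row 3: 6/3 = 2. Minimum is 2 at row 3 (s3 leaves); pivot element 3.
Divide row 3 by 3; eliminate column x3 from the other rows.
In the new row 3, the x2 entry is the old entry divided by the pivot: 2/3 = 2/3.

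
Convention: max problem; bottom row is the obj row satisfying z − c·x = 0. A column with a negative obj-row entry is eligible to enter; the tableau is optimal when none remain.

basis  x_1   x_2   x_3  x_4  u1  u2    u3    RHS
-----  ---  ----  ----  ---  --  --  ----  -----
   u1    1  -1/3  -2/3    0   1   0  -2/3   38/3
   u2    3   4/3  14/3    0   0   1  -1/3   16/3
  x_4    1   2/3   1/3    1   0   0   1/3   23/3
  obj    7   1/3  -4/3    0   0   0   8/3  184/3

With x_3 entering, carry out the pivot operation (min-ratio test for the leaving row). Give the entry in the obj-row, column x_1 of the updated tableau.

55/7

Ratio test on column x_3 — row 1: entry -2/3 ≤ 0; row 2: (16/3)/(14/3) = 8/7; row 3: (23/3)/(1/3) = 23. Minimum is 8/7 at row 2 (u2 leaves); pivot element 14/3.
Divide row 2 by 14/3; eliminate column x_3 from the other rows.
obj-row update in column x_1: 7 − (-4/3)·(9/14) = 55/7.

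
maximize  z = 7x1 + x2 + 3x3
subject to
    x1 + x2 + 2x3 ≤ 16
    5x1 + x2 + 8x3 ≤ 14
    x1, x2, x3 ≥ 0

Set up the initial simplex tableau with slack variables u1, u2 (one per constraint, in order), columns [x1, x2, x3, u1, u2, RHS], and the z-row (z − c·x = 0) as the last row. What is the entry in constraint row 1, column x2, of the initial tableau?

1

Constraint 1 has coefficient 1 on x2.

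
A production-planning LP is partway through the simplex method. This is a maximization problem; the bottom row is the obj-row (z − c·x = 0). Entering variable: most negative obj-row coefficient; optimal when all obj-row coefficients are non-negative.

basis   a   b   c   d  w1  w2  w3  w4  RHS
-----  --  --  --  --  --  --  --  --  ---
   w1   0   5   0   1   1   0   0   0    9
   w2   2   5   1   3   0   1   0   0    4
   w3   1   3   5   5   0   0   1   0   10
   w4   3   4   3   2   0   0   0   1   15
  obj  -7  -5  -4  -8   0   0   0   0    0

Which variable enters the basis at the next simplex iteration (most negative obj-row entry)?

d

Negative obj-row entries: a: -7, b: -5, c: -4, d: -8.
The most negative is -8 in column d, so d enters.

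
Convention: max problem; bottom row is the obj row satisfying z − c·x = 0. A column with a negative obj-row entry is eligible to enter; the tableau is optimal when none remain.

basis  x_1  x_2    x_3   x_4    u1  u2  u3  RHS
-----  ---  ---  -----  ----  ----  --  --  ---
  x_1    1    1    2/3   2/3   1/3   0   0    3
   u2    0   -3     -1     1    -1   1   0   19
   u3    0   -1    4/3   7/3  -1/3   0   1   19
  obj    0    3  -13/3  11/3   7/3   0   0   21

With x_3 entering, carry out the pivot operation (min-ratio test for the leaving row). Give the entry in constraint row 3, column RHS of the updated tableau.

13

Ratio test on column x_3 — row 1: 3/(2/3) = 9/2; row 2: entry -1 ≤ 0; row 3: 19/(4/3) = 57/4. Minimum is 9/2 at row 1 (x_1 leaves); pivot element 2/3.
Divide row 1 by 2/3; eliminate column x_3 from the other rows.
Row 3 update in column RHS: 19 − (4/3)·(9/2) = 13.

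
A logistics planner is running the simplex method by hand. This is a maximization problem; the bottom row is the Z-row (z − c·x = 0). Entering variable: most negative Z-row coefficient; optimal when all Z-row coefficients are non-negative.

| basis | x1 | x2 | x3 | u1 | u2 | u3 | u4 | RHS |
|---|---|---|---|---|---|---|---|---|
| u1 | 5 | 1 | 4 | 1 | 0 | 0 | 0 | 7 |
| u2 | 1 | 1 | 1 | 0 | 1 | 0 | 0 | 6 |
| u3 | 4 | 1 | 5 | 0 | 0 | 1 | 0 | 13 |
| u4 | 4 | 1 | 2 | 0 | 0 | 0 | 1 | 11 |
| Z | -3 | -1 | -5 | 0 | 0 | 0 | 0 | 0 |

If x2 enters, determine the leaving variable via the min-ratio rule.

Column x2 entries and ratios — u1: 7/1 = 7; u2: 6/1 = 6; u3: 13/1 = 13; u4: 11/1 = 11.
Smallest ratio is 6 in the row of u2, so u2 leaves.

u2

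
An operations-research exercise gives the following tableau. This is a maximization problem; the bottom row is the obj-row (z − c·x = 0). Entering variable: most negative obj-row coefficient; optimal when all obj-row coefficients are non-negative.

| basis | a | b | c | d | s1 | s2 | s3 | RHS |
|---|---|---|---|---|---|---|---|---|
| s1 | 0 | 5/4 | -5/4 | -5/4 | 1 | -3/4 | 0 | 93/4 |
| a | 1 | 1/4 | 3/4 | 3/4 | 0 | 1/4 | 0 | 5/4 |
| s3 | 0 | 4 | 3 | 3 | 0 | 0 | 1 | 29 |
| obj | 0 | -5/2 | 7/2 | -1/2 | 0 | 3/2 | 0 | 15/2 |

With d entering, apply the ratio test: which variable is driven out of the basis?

Column d entries and ratios — s1: -5/4 ≤ 0, skip; a: (5/4)/(3/4) = 5/3; s3: 29/3 = 29/3.
Smallest ratio is 5/3 in the row of a, so a leaves.

a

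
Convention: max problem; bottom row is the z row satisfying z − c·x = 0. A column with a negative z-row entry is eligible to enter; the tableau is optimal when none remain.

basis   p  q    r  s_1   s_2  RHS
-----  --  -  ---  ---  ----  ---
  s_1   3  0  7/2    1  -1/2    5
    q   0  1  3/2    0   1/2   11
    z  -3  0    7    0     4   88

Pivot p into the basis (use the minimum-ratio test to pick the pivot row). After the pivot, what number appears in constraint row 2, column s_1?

0

Ratio test on column p — row 1: 5/3 = 5/3; row 2: entry 0 ≤ 0. Minimum is 5/3 at row 1 (s_1 leaves); pivot element 3.
Divide row 1 by 3; eliminate column p from the other rows.
Row 2 update in column s_1: 0 − 0·(1/3) = 0.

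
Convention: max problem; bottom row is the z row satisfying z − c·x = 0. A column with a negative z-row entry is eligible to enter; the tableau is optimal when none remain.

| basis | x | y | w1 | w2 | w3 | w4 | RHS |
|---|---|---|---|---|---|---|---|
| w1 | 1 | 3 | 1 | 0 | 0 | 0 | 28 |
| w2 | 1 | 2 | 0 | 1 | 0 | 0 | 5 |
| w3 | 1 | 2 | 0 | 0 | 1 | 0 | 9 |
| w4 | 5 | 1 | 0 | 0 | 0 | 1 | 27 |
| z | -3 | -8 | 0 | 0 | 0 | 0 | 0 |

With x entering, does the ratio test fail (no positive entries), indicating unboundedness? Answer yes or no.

no

Column x has positive entries in row(s) 1, 2, 3, 4, so the ratio test bounds it — not unbounded.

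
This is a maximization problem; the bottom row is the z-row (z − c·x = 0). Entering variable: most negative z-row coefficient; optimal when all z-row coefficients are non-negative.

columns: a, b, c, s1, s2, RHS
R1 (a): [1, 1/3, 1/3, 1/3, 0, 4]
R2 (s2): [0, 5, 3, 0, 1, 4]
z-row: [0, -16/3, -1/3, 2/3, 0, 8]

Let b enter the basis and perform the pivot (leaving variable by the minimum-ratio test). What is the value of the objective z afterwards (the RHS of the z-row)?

184/15

Ratio test on column b — row 1: 4/(1/3) = 12; row 2: 4/5 = 4/5. Minimum is 4/5 at row 2 (s2 leaves); pivot element 5.
Pivot on row 2; the z-row RHS becomes 8 − (-16/3)·(4/5) = 184/15.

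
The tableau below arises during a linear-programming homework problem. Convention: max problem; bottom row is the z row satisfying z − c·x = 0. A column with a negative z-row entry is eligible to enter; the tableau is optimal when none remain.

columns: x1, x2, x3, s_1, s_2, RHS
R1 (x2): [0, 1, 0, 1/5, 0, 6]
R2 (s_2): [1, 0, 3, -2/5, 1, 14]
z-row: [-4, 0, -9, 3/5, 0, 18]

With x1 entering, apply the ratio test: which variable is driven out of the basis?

Column x1 entries and ratios — x2: 0 ≤ 0, skip; s_2: 14/1 = 14.
Smallest ratio is 14 in the row of s_2, so s_2 leaves.

s_2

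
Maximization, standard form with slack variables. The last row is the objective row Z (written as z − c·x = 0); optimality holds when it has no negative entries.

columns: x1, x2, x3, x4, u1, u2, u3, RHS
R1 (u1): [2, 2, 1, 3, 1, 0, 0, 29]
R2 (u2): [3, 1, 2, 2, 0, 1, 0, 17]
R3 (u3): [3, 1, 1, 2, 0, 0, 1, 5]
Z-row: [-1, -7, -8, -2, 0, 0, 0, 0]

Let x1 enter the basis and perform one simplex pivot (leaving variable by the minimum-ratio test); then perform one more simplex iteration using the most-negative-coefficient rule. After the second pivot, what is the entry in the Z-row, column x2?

1

Ratio test on column x1 — row 1: 29/2 = 29/2; row 2: 17/3 = 17/3; row 3: 5/3 = 5/3. Minimum is 5/3 at row 3 (u3 leaves); pivot element 3.
Divide row 3 by 3; eliminate column x1 from the other rows.
Second iteration: most negative Z-row entry is -23/3 in column x3, so x3 enters.
Ratio test on column x3 — row 1: (77/3)/(1/3) = 77; row 2: 12/1 = 12; row 3: (5/3)/(1/3) = 5. Minimum is 5 at row 3 (x1 leaves); pivot element 1/3.
Divide row 3 by 1/3; eliminate column x3 from the other rows.
After both pivots, the entry at the Z-row, column x2 is 1.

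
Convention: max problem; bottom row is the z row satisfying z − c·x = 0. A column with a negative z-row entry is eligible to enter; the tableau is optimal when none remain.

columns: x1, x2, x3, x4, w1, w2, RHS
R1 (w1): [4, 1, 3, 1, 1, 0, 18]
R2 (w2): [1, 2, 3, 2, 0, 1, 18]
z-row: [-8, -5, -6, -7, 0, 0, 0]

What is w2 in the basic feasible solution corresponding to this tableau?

18

w2 is basic (row 2); its value is the RHS of that row, 18.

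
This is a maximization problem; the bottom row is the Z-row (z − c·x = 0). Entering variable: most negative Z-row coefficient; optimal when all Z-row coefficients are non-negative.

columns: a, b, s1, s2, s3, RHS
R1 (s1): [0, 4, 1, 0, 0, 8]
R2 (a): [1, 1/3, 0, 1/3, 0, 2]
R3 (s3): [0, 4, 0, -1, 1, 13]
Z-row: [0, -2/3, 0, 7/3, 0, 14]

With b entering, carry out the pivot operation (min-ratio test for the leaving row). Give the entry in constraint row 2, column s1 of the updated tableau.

-1/12

Ratio test on column b — row 1: 8/4 = 2; row 2: 2/(1/3) = 6; row 3: 13/4 = 13/4. Minimum is 2 at row 1 (s1 leaves); pivot element 4.
Divide row 1 by 4; eliminate column b from the other rows.
Row 2 update in column s1: 0 − (1/3)·(1/4) = -1/12.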